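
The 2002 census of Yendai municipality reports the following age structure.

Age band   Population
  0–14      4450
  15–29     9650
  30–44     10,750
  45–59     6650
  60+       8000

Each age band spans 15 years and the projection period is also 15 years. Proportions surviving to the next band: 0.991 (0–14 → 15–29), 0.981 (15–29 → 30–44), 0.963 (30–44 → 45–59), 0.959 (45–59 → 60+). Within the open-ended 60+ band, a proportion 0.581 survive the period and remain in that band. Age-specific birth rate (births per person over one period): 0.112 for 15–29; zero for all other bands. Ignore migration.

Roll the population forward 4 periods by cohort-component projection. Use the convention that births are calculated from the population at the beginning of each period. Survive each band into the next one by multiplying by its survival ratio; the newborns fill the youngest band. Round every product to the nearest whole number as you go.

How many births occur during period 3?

Let band 1 be 0–14 through band 5 = 60+.
Period 1.
Births: 9650 × 0.112 = 1081
Band 2: 4450 × 0.991 = 4410
Band 3: 9650 × 0.981 = 9467
Band 4: 10750 × 0.963 = 10352
Band 5: 6650 × 0.959 + 8000 × 0.581 = 6377 + 4648 = 11025
→ [1081, 4410, 9467, 10352, 11025]
Period 2.
Births: 4410 × 0.112 = 494
Band 2: 1081 × 0.991 = 1071
Band 3: 4410 × 0.981 = 4326
Band 4: 9467 × 0.963 = 9117
Band 5: 10352 × 0.959 + 11025 × 0.581 = 9928 + 6406 = 16334
→ [494, 1071, 4326, 9117, 16334]
Period 3.
Births: 1071 × 0.112 = 120
Band 2: 494 × 0.991 = 490
Band 3: 1071 × 0.981 = 1051
Band 4: 4326 × 0.963 = 4166
Band 5: 9117 × 0.959 + 16334 × 0.581 = 8743 + 9490 = 18233
→ [120, 490, 1051, 4166, 18233]

120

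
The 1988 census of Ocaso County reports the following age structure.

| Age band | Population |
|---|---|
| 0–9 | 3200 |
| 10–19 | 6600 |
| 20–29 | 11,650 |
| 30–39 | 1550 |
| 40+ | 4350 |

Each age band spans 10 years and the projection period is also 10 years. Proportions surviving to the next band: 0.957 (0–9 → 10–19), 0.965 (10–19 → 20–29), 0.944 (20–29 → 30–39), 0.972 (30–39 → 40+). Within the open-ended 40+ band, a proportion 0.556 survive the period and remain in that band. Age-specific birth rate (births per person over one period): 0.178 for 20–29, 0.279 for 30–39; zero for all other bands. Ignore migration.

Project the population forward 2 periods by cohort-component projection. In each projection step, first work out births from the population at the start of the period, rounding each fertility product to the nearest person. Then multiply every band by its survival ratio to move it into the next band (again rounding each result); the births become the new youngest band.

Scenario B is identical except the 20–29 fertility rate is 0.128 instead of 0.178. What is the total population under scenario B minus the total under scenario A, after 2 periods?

-877

Period 1.
Births: 11650 * 0.178 = 2074 ; 1550 * 0.279 = 432 — total 2506
10–19: 3200 * 0.957 = 3062
20–29: 6600 * 0.965 = 6369
30–39: 11650 * 0.944 = 10998
40+: 1550 * 0.972 + 4350 * 0.556 = 1507 + 2419 = 3926
End of period: [2506, 3062, 6369, 10998, 3926]
Period 2.
Births: 6369 * 0.178 = 1134 ; 10998 * 0.279 = 3068 — total 4202
10–19: 2506 * 0.957 = 2398
20–29: 3062 * 0.965 = 2955
30–39: 6369 * 0.944 = 6012
40+: 10998 * 0.972 + 3926 * 0.556 = 10690 + 2183 = 12873
End of period: [4202, 2398, 2955, 6012, 12873]
Scenario A total after 2 periods: 28440
Scenario B projection —
Period 1.
Births: 11650 * 0.128 = 1491 ; 1550 * 0.279 = 432 — total 1923
10–19: 3200 * 0.957 = 3062
20–29: 6600 * 0.965 = 6369
30–39: 11650 * 0.944 = 10998
40+: 1550 * 0.972 + 4350 * 0.556 = 1507 + 2419 = 3926
End of period: [1923, 3062, 6369, 10998, 3926]
Period 2.
Births: 6369 * 0.128 = 815 ; 10998 * 0.279 = 3068 — total 3883
10–19: 1923 * 0.957 = 1840
20–29: 3062 * 0.965 = 2955
30–39: 6369 * 0.944 = 6012
40+: 10998 * 0.972 + 3926 * 0.556 = 10690 + 2183 = 12873
End of period: [3883, 1840, 2955, 6012, 12873]
Scenario B total after 2 periods: 27563
Difference B − A = 27563 − 28440 = -877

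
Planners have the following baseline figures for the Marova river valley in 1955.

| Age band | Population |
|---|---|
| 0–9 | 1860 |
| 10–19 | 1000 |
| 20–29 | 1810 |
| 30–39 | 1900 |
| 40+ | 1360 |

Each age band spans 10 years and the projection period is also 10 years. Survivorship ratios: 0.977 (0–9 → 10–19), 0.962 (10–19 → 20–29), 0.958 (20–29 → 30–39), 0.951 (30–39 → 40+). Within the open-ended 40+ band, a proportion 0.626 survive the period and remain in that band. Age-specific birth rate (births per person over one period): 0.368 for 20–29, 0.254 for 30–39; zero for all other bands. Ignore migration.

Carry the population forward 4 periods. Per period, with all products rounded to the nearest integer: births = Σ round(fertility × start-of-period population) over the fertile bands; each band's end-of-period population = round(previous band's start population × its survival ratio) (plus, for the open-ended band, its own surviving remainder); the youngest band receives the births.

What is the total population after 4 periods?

6901

— Period 1 —
Births: 1810 × 0.368 = 666 ; 1900 × 0.254 = 483 — total 1149
10–19: 1860 × 0.977 = 1817
20–29: 1000 × 0.962 = 962
30–39: 1810 × 0.958 = 1734
40+: 1900 × 0.951 + 1360 × 0.626 = 1807 + 851 = 2658
End of period: [1149, 1817, 962, 1734, 2658]
— Period 2 —
Births: 962 × 0.368 = 354 ; 1734 × 0.254 = 440 — total 794
10–19: 1149 × 0.977 = 1123
20–29: 1817 × 0.962 = 1748
30–39: 962 × 0.958 = 922
40+: 1734 × 0.951 + 2658 × 0.626 = 1649 + 1664 = 3313
End of period: [794, 1123, 1748, 922, 3313]
— Period 3 —
Births: 1748 × 0.368 = 643 ; 922 × 0.254 = 234 — total 877
10–19: 794 × 0.977 = 776
20–29: 1123 × 0.962 = 1080
30–39: 1748 × 0.958 = 1675
40+: 922 × 0.951 + 3313 × 0.626 = 877 + 2074 = 2951
End of period: [877, 776, 1080, 1675, 2951]
— Period 4 —
Births: 1080 × 0.368 = 397 ; 1675 × 0.254 = 425 — total 822
10–19: 877 × 0.977 = 857
20–29: 776 × 0.962 = 747
30–39: 1080 × 0.958 = 1035
40+: 1675 × 0.951 + 2951 × 0.626 = 1593 + 1847 = 3440
End of period: [822, 857, 747, 1035, 3440]
Total after period 4: 822 + 857 + 747 + 1035 + 3440 = 6901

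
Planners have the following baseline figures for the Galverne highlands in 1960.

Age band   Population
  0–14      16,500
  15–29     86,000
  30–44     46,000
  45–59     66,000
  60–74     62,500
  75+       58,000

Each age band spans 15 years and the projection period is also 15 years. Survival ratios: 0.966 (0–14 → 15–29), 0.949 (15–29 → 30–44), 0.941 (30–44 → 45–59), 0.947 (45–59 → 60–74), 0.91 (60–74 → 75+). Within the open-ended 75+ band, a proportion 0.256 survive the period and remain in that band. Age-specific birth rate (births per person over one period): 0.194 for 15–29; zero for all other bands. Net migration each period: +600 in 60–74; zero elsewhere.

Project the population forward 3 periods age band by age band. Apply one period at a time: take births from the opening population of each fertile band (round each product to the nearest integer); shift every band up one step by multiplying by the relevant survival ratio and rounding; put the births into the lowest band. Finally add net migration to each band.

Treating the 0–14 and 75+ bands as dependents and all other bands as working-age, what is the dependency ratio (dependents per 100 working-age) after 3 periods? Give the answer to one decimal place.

57.0

Let group 1 be 0–14 through group 6 = 75+.
After projecting period 1:
Births: 86000 × 0.194 = 16684
Group 2: 16500 × 0.966 = 15939
Group 3: 86000 × 0.949 = 81614
Group 4: 46000 × 0.941 = 43286
Group 5: 66000 × 0.947 = 62502
Group 6: 62500 × 0.91 + 58000 × 0.256 = 56875 + 14848 = 71723
Net migration: Group 5 + 600 → 63102
→ [16684, 15939, 81614, 43286, 63102, 71723]
After projecting period 2:
Births: 15939 × 0.194 = 3092
Group 2: 16684 × 0.966 = 16117
Group 3: 15939 × 0.949 = 15126
Group 4: 81614 × 0.941 = 76799
Group 5: 43286 × 0.947 = 40992
Group 6: 63102 × 0.91 + 71723 × 0.256 = 57423 + 18361 = 75784
Net migration: Group 5 + 600 → 41592
→ [3092, 16117, 15126, 76799, 41592, 75784]
After projecting period 3:
Births: 16117 × 0.194 = 3127
Group 2: 3092 × 0.966 = 2987
Group 3: 16117 × 0.949 = 15295
Group 4: 15126 × 0.941 = 14234
Group 5: 76799 × 0.947 = 72729
Group 6: 41592 × 0.91 + 75784 × 0.256 = 37849 + 19401 = 57250
Net migration: Group 5 + 600 → 73329
→ [3127, 2987, 15295, 14234, 73329, 57250]
Dependents (band 0–14 + band 75+) = 3127 + 57250 = 60377; working-age = 105845; ratio = 60377/105845 × 100 = 57.0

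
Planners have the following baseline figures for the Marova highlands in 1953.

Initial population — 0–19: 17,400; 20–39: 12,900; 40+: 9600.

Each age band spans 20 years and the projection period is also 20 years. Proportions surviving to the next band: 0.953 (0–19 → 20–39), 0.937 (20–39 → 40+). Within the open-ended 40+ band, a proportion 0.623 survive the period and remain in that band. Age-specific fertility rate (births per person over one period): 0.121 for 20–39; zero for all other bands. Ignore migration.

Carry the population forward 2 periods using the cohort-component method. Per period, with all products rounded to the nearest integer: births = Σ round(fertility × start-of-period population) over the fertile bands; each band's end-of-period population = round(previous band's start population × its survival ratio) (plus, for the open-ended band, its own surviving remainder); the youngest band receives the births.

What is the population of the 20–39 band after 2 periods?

— Period 1 —
Births: 12900 × 0.121 = 1561
20–39: 17400 × 0.953 = 16582
40+: 12900 × 0.937 + 9600 × 0.623 = 12087 + 5981 = 18068
→ [1561, 16582, 18068]
— Period 2 —
Births: 16582 × 0.121 = 2006
20–39: 1561 × 0.953 = 1488
40+: 16582 × 0.937 + 18068 × 0.623 = 15537 + 11256 = 26793
→ [2006, 1488, 26793]

1488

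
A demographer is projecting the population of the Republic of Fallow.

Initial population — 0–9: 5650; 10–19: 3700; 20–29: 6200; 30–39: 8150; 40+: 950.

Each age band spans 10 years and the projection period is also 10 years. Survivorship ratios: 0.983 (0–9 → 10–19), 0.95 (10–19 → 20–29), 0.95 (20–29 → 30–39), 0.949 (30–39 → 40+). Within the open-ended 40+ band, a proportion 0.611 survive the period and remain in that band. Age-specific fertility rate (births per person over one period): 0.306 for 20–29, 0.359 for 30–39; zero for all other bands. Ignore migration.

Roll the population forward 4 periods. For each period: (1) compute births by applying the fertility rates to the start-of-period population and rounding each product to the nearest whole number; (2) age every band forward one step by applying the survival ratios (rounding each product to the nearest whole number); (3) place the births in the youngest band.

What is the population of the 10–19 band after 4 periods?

— Period 1 —
Births: 6200 × 0.306 = 1897  |  8150 × 0.359 = 2926 ⇒ total 4823
10–19: 5650 × 0.983 = 5554
20–29: 3700 × 0.95 = 3515
30–39: 6200 × 0.95 = 5890
40+: 8150 × 0.949 + 950 × 0.611 = 7734 + 580 = 8314
→ [4823, 5554, 3515, 5890, 8314]
— Period 2 —
Births: 3515 × 0.306 = 1076  |  5890 × 0.359 = 2115 ⇒ total 3191
10–19: 4823 × 0.983 = 4741
20–29: 5554 × 0.95 = 5276
30–39: 3515 × 0.95 = 3339
40+: 5890 × 0.949 + 8314 × 0.611 = 5590 + 5080 = 10670
→ [3191, 4741, 5276, 3339, 10670]
— Period 3 —
Births: 5276 × 0.306 = 1614  |  3339 × 0.359 = 1199 ⇒ total 2813
10–19: 3191 × 0.983 = 3137
20–29: 4741 × 0.95 = 4504
30–39: 5276 × 0.95 = 5012
40+: 3339 × 0.949 + 10670 × 0.611 = 3169 + 6519 = 9688
→ [2813, 3137, 4504, 5012, 9688]
— Period 4 —
Births: 4504 × 0.306 = 1378  |  5012 × 0.359 = 1799 ⇒ total 3177
10–19: 2813 × 0.983 = 2765
20–29: 3137 × 0.95 = 2980
30–39: 4504 × 0.95 = 4279
40+: 5012 × 0.949 + 9688 × 0.611 = 4756 + 5919 = 10675
→ [3177, 2765, 2980, 4279, 10675]

2765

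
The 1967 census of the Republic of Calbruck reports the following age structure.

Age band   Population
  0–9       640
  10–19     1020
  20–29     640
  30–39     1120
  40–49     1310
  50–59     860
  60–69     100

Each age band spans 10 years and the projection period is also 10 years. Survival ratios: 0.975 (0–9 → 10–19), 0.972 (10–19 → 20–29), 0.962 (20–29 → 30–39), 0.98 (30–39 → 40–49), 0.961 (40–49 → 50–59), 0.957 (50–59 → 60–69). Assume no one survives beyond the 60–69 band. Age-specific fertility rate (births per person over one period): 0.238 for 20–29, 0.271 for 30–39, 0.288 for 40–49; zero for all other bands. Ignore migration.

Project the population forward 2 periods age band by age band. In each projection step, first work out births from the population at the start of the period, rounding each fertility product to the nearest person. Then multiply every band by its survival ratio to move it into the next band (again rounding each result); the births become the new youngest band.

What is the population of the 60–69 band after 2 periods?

1205

— Period 1 —
Births: 640 * 0.238 = 152  |  1120 * 0.271 = 304  |  1310 * 0.288 = 377 → 833
10–19: 640 * 0.975 = 624
20–29: 1020 * 0.972 = 991
30–39: 640 * 0.962 = 616
40–49: 1120 * 0.98 = 1098
50–59: 1310 * 0.961 = 1259
60–69: 860 * 0.957 = 823
Population now: 0–9=833, 10–19=624, 20–29=991, 30–39=616, 40–49=1098, 50–59=1259, 60–69=823
— Period 2 —
Births: 991 * 0.238 = 236  |  616 * 0.271 = 167  |  1098 * 0.288 = 316 → 719
10–19: 833 * 0.975 = 812
20–29: 624 * 0.972 = 607
30–39: 991 * 0.962 = 953
40–49: 616 * 0.98 = 604
50–59: 1098 * 0.961 = 1055
60–69: 1259 * 0.957 = 1205
Population now: 0–9=719, 10–19=812, 20–29=607, 30–39=953, 40–49=604, 50–59=1055, 60–69=1205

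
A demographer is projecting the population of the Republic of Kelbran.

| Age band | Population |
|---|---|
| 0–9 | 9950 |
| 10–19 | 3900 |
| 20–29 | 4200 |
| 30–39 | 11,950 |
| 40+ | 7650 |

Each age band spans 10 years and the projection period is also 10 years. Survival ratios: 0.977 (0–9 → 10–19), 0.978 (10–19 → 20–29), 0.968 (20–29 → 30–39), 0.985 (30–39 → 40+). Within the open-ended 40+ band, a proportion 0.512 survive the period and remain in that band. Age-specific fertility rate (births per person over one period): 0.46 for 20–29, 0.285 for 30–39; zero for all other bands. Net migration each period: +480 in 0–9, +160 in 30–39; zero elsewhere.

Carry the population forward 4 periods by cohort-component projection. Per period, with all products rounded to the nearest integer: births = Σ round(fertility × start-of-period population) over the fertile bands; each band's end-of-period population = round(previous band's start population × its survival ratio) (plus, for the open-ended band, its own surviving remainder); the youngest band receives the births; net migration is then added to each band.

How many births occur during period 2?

— Period 1 —
Births: 4200 × 0.46 = 1932  |  11950 × 0.285 = 3406 → 5338
10–19: 9950 × 0.977 = 9721
20–29: 3900 × 0.978 = 3814
30–39: 4200 × 0.968 = 4066
40+: 11950 × 0.985 + 7650 × 0.512 = 11771 + 3917 = 15688
Net migration: 0–9 + 480 → 5818; 30–39 + 160 → 4226
Giving 5818 / 9721 / 3814 / 4226 / 15688.
— Period 2 —
Births: 3814 × 0.46 = 1754  |  4226 × 0.285 = 1204 → 2958
10–19: 5818 × 0.977 = 5684
20–29: 9721 × 0.978 = 9507
30–39: 3814 × 0.968 = 3692
40+: 4226 × 0.985 + 15688 × 0.512 = 4163 + 8032 = 12195
Net migration: 0–9 + 480 → 3438; 30–39 + 160 → 3852
Giving 3438 / 5684 / 9507 / 3852 / 12195.

2958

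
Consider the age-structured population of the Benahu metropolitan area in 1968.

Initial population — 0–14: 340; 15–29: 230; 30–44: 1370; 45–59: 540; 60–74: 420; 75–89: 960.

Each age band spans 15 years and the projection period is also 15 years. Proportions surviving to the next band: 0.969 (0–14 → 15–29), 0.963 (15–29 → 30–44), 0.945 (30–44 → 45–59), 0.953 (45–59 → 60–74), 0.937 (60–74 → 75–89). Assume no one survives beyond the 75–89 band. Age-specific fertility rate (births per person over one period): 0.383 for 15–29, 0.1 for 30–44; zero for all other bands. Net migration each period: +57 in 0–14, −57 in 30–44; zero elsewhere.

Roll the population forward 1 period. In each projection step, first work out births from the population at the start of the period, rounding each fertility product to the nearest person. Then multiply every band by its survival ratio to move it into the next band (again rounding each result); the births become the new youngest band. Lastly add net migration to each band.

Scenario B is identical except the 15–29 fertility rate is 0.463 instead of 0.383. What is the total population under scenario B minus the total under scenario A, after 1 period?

18

[period 1]
Births: 230 × 0.383 = 88, 1370 × 0.1 = 137 — total 225
15–29: 340 × 0.969 = 329
30–44: 230 × 0.963 = 221
45–59: 1370 × 0.945 = 1295
60–74: 540 × 0.953 = 515
75–89: 420 × 0.937 = 394
Net migration: 0–14 + 57 → 282; 30–44 − 57 → 164
Population now: 0–14=282, 15–29=329, 30–44=164, 45–59=1295, 60–74=515, 75–89=394
Scenario A total after 1 period: 2979
Scenario B projection —
[period 1]
Births: 230 × 0.463 = 106, 1370 × 0.1 = 137 — total 243
15–29: 340 × 0.969 = 329
30–44: 230 × 0.963 = 221
45–59: 1370 × 0.945 = 1295
60–74: 540 × 0.953 = 515
75–89: 420 × 0.937 = 394
Net migration: 0–14 + 57 → 300; 30–44 − 57 → 164
Population now: 0–14=300, 15–29=329, 30–44=164, 45–59=1295, 60–74=515, 75–89=394
Scenario B total after 1 period: 2997
Difference B − A = 2997 − 2979 = 18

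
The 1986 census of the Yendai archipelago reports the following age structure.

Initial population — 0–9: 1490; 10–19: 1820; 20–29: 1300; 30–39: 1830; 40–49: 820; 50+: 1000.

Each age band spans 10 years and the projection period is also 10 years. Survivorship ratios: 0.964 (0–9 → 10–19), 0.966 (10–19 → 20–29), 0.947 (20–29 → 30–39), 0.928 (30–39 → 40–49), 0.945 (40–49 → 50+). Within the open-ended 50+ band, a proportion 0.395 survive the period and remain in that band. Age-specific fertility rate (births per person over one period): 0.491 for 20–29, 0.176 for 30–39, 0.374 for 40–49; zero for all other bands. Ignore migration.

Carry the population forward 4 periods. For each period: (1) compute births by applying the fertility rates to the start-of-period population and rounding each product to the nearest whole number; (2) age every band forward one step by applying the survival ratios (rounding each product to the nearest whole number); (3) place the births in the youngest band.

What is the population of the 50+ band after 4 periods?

[period 1]
Births: 1300 * 0.491 = 638, 1830 * 0.176 = 322, 820 * 0.374 = 307 ⇒ total 1267
10–19: 1490 * 0.964 = 1436
20–29: 1820 * 0.966 = 1758
30–39: 1300 * 0.947 = 1231
40–49: 1830 * 0.928 = 1698
50+: 820 * 0.945 + 1000 * 0.395 = 775 + 395 = 1170
Population now: 0–9=1267, 10–19=1436, 20–29=1758, 30–39=1231, 40–49=1698, 50+=1170
[period 2]
Births: 1758 * 0.491 = 863, 1231 * 0.176 = 217, 1698 * 0.374 = 635 ⇒ total 1715
10–19: 1267 * 0.964 = 1221
20–29: 1436 * 0.966 = 1387
30–39: 1758 * 0.947 = 1665
40–49: 1231 * 0.928 = 1142
50+: 1698 * 0.945 + 1170 * 0.395 = 1605 + 462 = 2067
Population now: 0–9=1715, 10–19=1221, 20–29=1387, 30–39=1665, 40–49=1142, 50+=2067
[period 3]
Births: 1387 * 0.491 = 681, 1665 * 0.176 = 293, 1142 * 0.374 = 427 ⇒ total 1401
10–19: 1715 * 0.964 = 1653
20–29: 1221 * 0.966 = 1179
30–39: 1387 * 0.947 = 1313
40–49: 1665 * 0.928 = 1545
50+: 1142 * 0.945 + 2067 * 0.395 = 1079 + 816 = 1895
Population now: 0–9=1401, 10–19=1653, 20–29=1179, 30–39=1313, 40–49=1545, 50+=1895
[period 4]
Births: 1179 * 0.491 = 579, 1313 * 0.176 = 231, 1545 * 0.374 = 578 ⇒ total 1388
10–19: 1401 * 0.964 = 1351
20–29: 1653 * 0.966 = 1597
30–39: 1179 * 0.947 = 1117
40–49: 1313 * 0.928 = 1218
50+: 1545 * 0.945 + 1895 * 0.395 = 1460 + 749 = 2209
Population now: 0–9=1388, 10–19=1351, 20–29=1597, 30–39=1117, 40–49=1218, 50+=2209

2209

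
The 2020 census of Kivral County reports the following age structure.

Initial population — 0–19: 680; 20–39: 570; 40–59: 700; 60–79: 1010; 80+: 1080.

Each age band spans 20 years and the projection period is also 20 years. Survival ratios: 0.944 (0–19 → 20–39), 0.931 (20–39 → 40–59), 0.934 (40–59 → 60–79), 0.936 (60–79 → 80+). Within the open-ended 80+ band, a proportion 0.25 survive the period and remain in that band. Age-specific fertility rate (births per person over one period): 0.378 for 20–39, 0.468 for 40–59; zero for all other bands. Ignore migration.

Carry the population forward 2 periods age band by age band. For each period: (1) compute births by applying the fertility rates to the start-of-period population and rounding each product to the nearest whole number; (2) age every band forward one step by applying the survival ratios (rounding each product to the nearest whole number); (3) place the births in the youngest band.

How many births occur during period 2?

492

Period 1:
Births: 570 × 0.378 = 215 ; 700 × 0.468 = 328 → total 543
20–39: 680 × 0.944 = 642
40–59: 570 × 0.931 = 531
60–79: 700 × 0.934 = 654
80+: 1010 × 0.936 + 1080 × 0.25 = 945 + 270 = 1215
End of period: [543, 642, 531, 654, 1215]
Period 2:
Births: 642 × 0.378 = 243 ; 531 × 0.468 = 249 → total 492
20–39: 543 × 0.944 = 513
40–59: 642 × 0.931 = 598
60–79: 531 × 0.934 = 496
80+: 654 × 0.936 + 1215 × 0.25 = 612 + 304 = 916
End of period: [492, 513, 598, 496, 916]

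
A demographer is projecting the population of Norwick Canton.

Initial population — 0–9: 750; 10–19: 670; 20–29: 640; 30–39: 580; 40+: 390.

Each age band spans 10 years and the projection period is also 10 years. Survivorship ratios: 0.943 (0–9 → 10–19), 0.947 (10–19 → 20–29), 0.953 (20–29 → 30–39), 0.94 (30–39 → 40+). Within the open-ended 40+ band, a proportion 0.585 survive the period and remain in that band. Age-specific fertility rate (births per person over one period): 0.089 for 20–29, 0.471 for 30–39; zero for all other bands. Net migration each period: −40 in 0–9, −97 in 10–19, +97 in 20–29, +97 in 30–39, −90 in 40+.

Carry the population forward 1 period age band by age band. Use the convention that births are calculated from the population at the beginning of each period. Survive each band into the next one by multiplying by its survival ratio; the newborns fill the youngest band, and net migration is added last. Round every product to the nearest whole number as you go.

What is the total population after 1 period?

3021

Period 1:
Births: 640 * 0.089 = 57 ; 580 * 0.471 = 273 → total 330
10–19: 750 * 0.943 = 707
20–29: 670 * 0.947 = 634
30–39: 640 * 0.953 = 610
40+: 580 * 0.94 + 390 * 0.585 = 545 + 228 = 773
Net migration: 0–9 − 40 → 290; 10–19 − 97 → 610; 20–29 + 97 → 731; 30–39 + 97 → 707; 40+ − 90 → 683
Giving 290 / 610 / 731 / 707 / 683.
Total after period 1: 290 + 610 + 731 + 707 + 683 = 3021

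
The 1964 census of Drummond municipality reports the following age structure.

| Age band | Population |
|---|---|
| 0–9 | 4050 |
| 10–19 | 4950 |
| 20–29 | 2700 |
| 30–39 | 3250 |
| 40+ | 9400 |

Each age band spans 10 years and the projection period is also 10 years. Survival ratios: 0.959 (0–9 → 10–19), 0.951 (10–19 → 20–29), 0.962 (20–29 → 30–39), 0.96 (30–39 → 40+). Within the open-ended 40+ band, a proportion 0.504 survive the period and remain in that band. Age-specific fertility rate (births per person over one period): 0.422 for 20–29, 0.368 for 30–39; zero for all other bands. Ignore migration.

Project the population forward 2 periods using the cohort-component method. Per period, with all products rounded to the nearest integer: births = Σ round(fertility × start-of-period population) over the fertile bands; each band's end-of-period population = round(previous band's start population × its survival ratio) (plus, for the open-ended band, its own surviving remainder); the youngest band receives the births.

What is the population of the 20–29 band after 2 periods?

— Period 1 —
Births: 2700 × 0.422 = 1139 ; 3250 × 0.368 = 1196 — total 2335
10–19: 4050 × 0.959 = 3884
20–29: 4950 × 0.951 = 4707
30–39: 2700 × 0.962 = 2597
40+: 3250 × 0.96 + 9400 × 0.504 = 3120 + 4738 = 7858
Giving 2335 / 3884 / 4707 / 2597 / 7858.
— Period 2 —
Births: 4707 × 0.422 = 1986 ; 2597 × 0.368 = 956 — total 2942
10–19: 2335 × 0.959 = 2239
20–29: 3884 × 0.951 = 3694
30–39: 4707 × 0.962 = 4528
40+: 2597 × 0.96 + 7858 × 0.504 = 2493 + 3960 = 6453
Giving 2942 / 2239 / 3694 / 4528 / 6453.

3694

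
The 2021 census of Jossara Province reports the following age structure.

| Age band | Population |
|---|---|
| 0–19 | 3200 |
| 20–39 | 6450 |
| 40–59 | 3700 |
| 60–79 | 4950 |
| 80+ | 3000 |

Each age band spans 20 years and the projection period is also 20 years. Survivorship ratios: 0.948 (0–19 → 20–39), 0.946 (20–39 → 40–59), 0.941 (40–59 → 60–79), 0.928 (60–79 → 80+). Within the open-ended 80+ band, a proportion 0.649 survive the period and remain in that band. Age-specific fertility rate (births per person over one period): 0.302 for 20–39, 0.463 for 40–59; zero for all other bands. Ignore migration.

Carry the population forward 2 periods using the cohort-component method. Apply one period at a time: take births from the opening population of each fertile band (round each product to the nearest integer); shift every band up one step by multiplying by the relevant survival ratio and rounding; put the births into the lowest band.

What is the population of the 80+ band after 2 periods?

7476

Let group 1 be 0–19 through group 5 = 80+.
— Period 1 —
Births: 6450 × 0.302 = 1948, 3700 × 0.463 = 1713 → total 3661
Group 2: 3200 × 0.948 = 3034
Group 3: 6450 × 0.946 = 6102
Group 4: 3700 × 0.941 = 3482
Group 5: 4950 × 0.928 + 3000 × 0.649 = 4594 + 1947 = 6541
End of period: [3661, 3034, 6102, 3482, 6541]
— Period 2 —
Births: 3034 × 0.302 = 916, 6102 × 0.463 = 2825 → total 3741
Group 2: 3661 × 0.948 = 3471
Group 3: 3034 × 0.946 = 2870
Group 4: 6102 × 0.941 = 5742
Group 5: 3482 × 0.928 + 6541 × 0.649 = 3231 + 4245 = 7476
End of period: [3741, 3471, 2870, 5742, 7476]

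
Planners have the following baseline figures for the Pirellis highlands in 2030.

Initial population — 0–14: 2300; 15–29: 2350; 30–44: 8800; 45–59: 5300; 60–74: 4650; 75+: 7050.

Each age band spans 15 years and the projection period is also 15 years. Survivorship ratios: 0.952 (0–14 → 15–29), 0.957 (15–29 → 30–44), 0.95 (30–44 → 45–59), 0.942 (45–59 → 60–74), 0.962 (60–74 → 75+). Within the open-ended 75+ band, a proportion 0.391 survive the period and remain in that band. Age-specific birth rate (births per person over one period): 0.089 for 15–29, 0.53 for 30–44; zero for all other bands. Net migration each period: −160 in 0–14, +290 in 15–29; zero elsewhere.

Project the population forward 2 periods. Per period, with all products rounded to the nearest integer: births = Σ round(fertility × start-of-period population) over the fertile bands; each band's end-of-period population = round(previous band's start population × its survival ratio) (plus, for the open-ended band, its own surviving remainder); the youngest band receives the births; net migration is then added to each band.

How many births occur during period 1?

[period 1]
Births: 2350 × 0.089 = 209, 8800 × 0.53 = 4664 — total 4873
15–29: 2300 × 0.952 = 2190
30–44: 2350 × 0.957 = 2249
45–59: 8800 × 0.95 = 8360
60–74: 5300 × 0.942 = 4993
75+: 4650 × 0.962 + 7050 × 0.391 = 4473 + 2757 = 7230
Net migration: 0–14 − 160 → 4713; 15–29 + 290 → 2480
End of period: [4713, 2480, 2249, 8360, 4993, 7230]

4873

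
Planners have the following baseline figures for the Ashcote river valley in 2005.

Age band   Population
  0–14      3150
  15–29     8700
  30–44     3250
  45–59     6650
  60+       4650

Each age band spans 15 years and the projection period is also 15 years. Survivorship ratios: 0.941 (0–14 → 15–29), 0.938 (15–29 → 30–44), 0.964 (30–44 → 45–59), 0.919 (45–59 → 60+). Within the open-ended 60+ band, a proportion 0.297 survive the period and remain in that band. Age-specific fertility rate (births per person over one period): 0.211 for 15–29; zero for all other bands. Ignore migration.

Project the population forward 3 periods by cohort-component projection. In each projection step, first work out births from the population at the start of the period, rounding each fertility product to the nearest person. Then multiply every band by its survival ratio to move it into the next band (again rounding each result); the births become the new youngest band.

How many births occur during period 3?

Numbering the groups 1..5 from youngest to oldest:
Period 1:
Births: 8700 × 0.211 = 1836
Group 2: 3150 × 0.941 = 2964
Group 3: 8700 × 0.938 = 8161
Group 4: 3250 × 0.964 = 3133
Group 5: 6650 × 0.919 + 4650 × 0.297 = 6111 + 1381 = 7492
Giving 1836 / 2964 / 8161 / 3133 / 7492.
Period 2:
Births: 2964 × 0.211 = 625
Group 2: 1836 × 0.941 = 1728
Group 3: 2964 × 0.938 = 2780
Group 4: 8161 × 0.964 = 7867
Group 5: 3133 × 0.919 + 7492 × 0.297 = 2879 + 2225 = 5104
Giving 625 / 1728 / 2780 / 7867 / 5104.
Period 3:
Births: 1728 × 0.211 = 365
Group 2: 625 × 0.941 = 588
Group 3: 1728 × 0.938 = 1621
Group 4: 2780 × 0.964 = 2680
Group 5: 7867 × 0.919 + 5104 × 0.297 = 7230 + 1516 = 8746
Giving 365 / 588 / 1621 / 2680 / 8746.

365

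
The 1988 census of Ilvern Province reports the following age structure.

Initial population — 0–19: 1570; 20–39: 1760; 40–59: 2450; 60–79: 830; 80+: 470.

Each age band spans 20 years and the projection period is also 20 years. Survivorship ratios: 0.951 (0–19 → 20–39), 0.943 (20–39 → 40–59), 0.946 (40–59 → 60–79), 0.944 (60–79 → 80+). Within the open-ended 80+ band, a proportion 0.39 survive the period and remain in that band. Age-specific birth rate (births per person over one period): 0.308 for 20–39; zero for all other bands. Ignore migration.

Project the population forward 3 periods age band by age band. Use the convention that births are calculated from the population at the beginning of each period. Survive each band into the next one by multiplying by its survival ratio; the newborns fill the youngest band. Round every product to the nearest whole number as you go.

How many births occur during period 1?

542

Period 1:
Births: 1760 * 0.308 = 542
20–39: 1570 * 0.951 = 1493
40–59: 1760 * 0.943 = 1660
60–79: 2450 * 0.946 = 2318
80+: 830 * 0.944 + 470 * 0.39 = 784 + 183 = 967
Population now: 0–19=542, 20–39=1493, 40–59=1660, 60–79=2318, 80+=967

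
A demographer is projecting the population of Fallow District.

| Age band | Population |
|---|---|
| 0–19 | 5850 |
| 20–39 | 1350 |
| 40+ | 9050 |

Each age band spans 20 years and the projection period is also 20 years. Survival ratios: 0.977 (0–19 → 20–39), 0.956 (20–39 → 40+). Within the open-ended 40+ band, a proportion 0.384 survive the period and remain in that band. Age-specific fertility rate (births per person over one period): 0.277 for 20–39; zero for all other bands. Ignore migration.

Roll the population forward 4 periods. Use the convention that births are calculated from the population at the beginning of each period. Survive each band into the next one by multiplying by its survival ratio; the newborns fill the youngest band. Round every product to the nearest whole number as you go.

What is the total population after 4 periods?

Call the bands 1 to 3, youngest first.
Period 1:
Births: 1350 × 0.277 = 374
Band 2: 5850 × 0.977 = 5715
Band 3: 1350 × 0.956 + 9050 × 0.384 = 1291 + 3475 = 4766
End of period: [374, 5715, 4766]
Period 2:
Births: 5715 × 0.277 = 1583
Band 2: 374 × 0.977 = 365
Band 3: 5715 × 0.956 + 4766 × 0.384 = 5464 + 1830 = 7294
End of period: [1583, 365, 7294]
Period 3:
Births: 365 × 0.277 = 101
Band 2: 1583 × 0.977 = 1547
Band 3: 365 × 0.956 + 7294 × 0.384 = 349 + 2801 = 3150
End of period: [101, 1547, 3150]
Period 4:
Births: 1547 × 0.277 = 429
Band 2: 101 × 0.977 = 99
Band 3: 1547 × 0.956 + 3150 × 0.384 = 1479 + 1210 = 2689
End of period: [429, 99, 2689]
Total after period 4: 429 + 99 + 2689 = 3217

3217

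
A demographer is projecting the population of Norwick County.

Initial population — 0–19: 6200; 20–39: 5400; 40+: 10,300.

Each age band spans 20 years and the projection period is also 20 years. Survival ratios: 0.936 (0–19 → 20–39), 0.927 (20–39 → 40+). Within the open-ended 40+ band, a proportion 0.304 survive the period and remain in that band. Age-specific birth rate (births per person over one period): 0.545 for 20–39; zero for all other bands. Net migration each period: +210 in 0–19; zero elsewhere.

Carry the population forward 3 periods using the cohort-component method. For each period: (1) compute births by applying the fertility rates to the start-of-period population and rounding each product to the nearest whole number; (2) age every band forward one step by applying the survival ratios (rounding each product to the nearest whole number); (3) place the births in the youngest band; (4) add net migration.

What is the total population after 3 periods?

Let band 1 be 0–19 through band 3 = 40+.
Period 1.
Births: 5400 × 0.545 = 2943
Band 2: 6200 × 0.936 = 5803
Band 3: 5400 × 0.927 + 10300 × 0.304 = 5006 + 3131 = 8137
Net migration: Band 1 + 210 → 3153
Population now: 0–19=3153, 20–39=5803, 40+=8137
Period 2.
Births: 5803 × 0.545 = 3163
Band 2: 3153 × 0.936 = 2951
Band 3: 5803 × 0.927 + 8137 × 0.304 = 5379 + 2474 = 7853
Net migration: Band 1 + 210 → 3373
Population now: 0–19=3373, 20–39=2951, 40+=7853
Period 3.
Births: 2951 × 0.545 = 1608
Band 2: 3373 × 0.936 = 3157
Band 3: 2951 × 0.927 + 7853 × 0.304 = 2736 + 2387 = 5123
Net migration: Band 1 + 210 → 1818
Population now: 0–19=1818, 20–39=3157, 40+=5123
Total after period 3: 1818 + 3157 + 5123 = 10098

10098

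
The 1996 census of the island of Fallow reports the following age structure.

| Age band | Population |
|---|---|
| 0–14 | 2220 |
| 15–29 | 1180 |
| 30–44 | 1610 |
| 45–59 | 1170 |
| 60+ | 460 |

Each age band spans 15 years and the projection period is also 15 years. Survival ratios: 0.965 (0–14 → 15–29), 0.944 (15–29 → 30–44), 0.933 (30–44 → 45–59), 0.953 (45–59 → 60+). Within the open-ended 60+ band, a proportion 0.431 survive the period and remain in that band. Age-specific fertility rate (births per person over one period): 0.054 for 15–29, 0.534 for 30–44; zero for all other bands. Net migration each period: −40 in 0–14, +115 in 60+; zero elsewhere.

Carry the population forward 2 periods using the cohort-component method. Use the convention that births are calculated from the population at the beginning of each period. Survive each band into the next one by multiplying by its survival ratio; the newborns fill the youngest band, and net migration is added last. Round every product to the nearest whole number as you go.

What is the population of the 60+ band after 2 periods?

2161

Let band 1 be 0–14 through band 5 = 60+.
Period 1.
Births: 1180 × 0.054 = 64, 1610 × 0.534 = 860 ⇒ total 924
Band 2: 2220 × 0.965 = 2142
Band 3: 1180 × 0.944 = 1114
Band 4: 1610 × 0.933 = 1502
Band 5: 1170 × 0.953 + 460 × 0.431 = 1115 + 198 = 1313
Net migration: Band 1 − 40 → 884; Band 5 + 115 → 1428
Giving 884 / 2142 / 1114 / 1502 / 1428.
Period 2.
Births: 2142 × 0.054 = 116, 1114 × 0.534 = 595 ⇒ total 711
Band 2: 884 × 0.965 = 853
Band 3: 2142 × 0.944 = 2022
Band 4: 1114 × 0.933 = 1039
Band 5: 1502 × 0.953 + 1428 × 0.431 = 1431 + 615 = 2046
Net migration: Band 1 − 40 → 671; Band 5 + 115 → 2161
Giving 671 / 853 / 2022 / 1039 / 2161.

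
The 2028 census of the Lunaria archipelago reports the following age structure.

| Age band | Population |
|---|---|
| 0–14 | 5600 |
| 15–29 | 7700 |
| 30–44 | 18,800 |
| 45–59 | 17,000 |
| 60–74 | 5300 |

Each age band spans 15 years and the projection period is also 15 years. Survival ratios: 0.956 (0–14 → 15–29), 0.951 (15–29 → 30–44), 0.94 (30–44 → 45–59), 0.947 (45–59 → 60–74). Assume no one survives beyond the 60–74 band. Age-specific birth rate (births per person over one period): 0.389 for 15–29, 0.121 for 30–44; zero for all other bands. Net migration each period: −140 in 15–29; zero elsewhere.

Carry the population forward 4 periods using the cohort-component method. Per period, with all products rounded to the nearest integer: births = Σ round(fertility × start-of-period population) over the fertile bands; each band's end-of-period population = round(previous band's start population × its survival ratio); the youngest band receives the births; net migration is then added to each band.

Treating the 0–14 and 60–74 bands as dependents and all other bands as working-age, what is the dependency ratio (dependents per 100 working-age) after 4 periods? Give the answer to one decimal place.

Period 1:
Births: 7700 * 0.389 = 2995 ; 18800 * 0.121 = 2275 → 5270
15–29: 5600 * 0.956 = 5354
30–44: 7700 * 0.951 = 7323
45–59: 18800 * 0.94 = 17672
60–74: 17000 * 0.947 = 16099
Net migration: 15–29 − 140 → 5214
End of period: [5270, 5214, 7323, 17672, 16099]
Period 2:
Births: 5214 * 0.389 = 2028 ; 7323 * 0.121 = 886 → 2914
15–29: 5270 * 0.956 = 5038
30–44: 5214 * 0.951 = 4959
45–59: 7323 * 0.94 = 6884
60–74: 17672 * 0.947 = 16735
Net migration: 15–29 − 140 → 4898
End of period: [2914, 4898, 4959, 6884, 16735]
Period 3:
Births: 4898 * 0.389 = 1905 ; 4959 * 0.121 = 600 → 2505
15–29: 2914 * 0.956 = 2786
30–44: 4898 * 0.951 = 4658
45–59: 4959 * 0.94 = 4661
60–74: 6884 * 0.947 = 6519
Net migration: 15–29 − 140 → 2646
End of period: [2505, 2646, 4658, 4661, 6519]
Period 4:
Births: 2646 * 0.389 = 1029 ; 4658 * 0.121 = 564 → 1593
15–29: 2505 * 0.956 = 2395
30–44: 2646 * 0.951 = 2516
45–59: 4658 * 0.94 = 4379
60–74: 4661 * 0.947 = 4414
Net migration: 15–29 − 140 → 2255
End of period: [1593, 2255, 2516, 4379, 4414]
Dependents (band 0–14 + band 60–74) = 1593 + 4414 = 6007; working-age = 9150; ratio = 6007/9150 × 100 = 65.7

65.7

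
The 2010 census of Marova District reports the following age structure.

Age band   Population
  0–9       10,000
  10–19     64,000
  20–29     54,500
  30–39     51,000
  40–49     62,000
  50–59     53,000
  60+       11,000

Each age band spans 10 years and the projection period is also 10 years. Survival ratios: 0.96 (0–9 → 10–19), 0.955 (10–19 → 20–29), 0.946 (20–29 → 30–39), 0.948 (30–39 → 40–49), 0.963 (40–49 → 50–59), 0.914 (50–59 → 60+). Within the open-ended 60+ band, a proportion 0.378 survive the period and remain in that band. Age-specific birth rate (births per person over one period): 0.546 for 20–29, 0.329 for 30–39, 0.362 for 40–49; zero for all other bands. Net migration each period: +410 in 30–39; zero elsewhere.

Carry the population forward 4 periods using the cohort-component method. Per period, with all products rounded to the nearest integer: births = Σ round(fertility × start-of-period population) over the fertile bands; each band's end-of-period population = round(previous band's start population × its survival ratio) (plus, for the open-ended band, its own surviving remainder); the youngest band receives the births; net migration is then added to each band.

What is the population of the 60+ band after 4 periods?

Period 1:
Births: 54500 * 0.546 = 29757  |  51000 * 0.329 = 16779  |  62000 * 0.362 = 22444 — total 68980
10–19: 10000 * 0.96 = 9600
20–29: 64000 * 0.955 = 61120
30–39: 54500 * 0.946 = 51557
40–49: 51000 * 0.948 = 48348
50–59: 62000 * 0.963 = 59706
60+: 53000 * 0.914 + 11000 * 0.378 = 48442 + 4158 = 52600
Net migration: 30–39 + 410 → 51967
→ [68980, 9600, 61120, 51967, 48348, 59706, 52600]
Period 2:
Births: 61120 * 0.546 = 33372  |  51967 * 0.329 = 17097  |  48348 * 0.362 = 17502 — total 67971
10–19: 68980 * 0.96 = 66221
20–29: 9600 * 0.955 = 9168
30–39: 61120 * 0.946 = 57820
40–49: 51967 * 0.948 = 49265
50–59: 48348 * 0.963 = 46559
60+: 59706 * 0.914 + 52600 * 0.378 = 54571 + 19883 = 74454
Net migration: 30–39 + 410 → 58230
→ [67971, 66221, 9168, 58230, 49265, 46559, 74454]
Period 3:
Births: 9168 * 0.546 = 5006  |  58230 * 0.329 = 19158  |  49265 * 0.362 = 17834 — total 41998
10–19: 67971 * 0.96 = 65252
20–29: 66221 * 0.955 = 63241
30–39: 9168 * 0.946 = 8673
40–49: 58230 * 0.948 = 55202
50–59: 49265 * 0.963 = 47442
60+: 46559 * 0.914 + 74454 * 0.378 = 42555 + 28144 = 70699
Net migration: 30–39 + 410 → 9083
→ [41998, 65252, 63241, 9083, 55202, 47442, 70699]
Period 4:
Births: 63241 * 0.546 = 34530  |  9083 * 0.329 = 2988  |  55202 * 0.362 = 19983 — total 57501
10–19: 41998 * 0.96 = 40318
20–29: 65252 * 0.955 = 62316
30–39: 63241 * 0.946 = 59826
40–49: 9083 * 0.948 = 8611
50–59: 55202 * 0.963 = 53160
60+: 47442 * 0.914 + 70699 * 0.378 = 43362 + 26724 = 70086
Net migration: 30–39 + 410 → 60236
→ [57501, 40318, 62316, 60236, 8611, 53160, 70086]

70086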